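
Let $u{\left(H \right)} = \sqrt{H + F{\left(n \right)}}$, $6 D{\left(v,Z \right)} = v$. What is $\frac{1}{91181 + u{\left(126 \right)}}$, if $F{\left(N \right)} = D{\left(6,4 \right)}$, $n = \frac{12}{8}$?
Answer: $\frac{91181}{8313974634} - \frac{\sqrt{127}}{8313974634} \approx 1.0966 \cdot 10^{-5}$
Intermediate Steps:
$D{\left(v,Z \right)} = \frac{v}{6}$
$n = \frac{3}{2}$ ($n = 12 \cdot \frac{1}{8} = \frac{3}{2} \approx 1.5$)
$F{\left(N \right)} = 1$ ($F{\left(N \right)} = \frac{1}{6} \cdot 6 = 1$)
$u{\left(H \right)} = \sqrt{1 + H}$ ($u{\left(H \right)} = \sqrt{H + 1} = \sqrt{1 + H}$)
$\frac{1}{91181 + u{\left(126 \right)}} = \frac{1}{91181 + \sqrt{1 + 126}} = \frac{1}{91181 + \sqrt{127}}$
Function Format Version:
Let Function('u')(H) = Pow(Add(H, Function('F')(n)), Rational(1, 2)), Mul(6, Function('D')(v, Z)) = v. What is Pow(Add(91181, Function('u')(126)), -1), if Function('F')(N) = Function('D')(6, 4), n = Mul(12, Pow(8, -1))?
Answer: Add(Rational(91181, 8313974634), Mul(Rational(-1, 8313974634), Pow(127, Rational(1, 2)))) ≈ 1.0966e-5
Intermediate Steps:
Function('D')(v, Z) = Mul(Rational(1, 6), v)
n = Rational(3, 2) (n = Mul(12, Rational(1, 8)) = Rational(3, 2) ≈ 1.5000)
Function('F')(N) = 1 (Function('F')(N) = Mul(Rational(1, 6), 6) = 1)
Function('u')(H) = Pow(Add(1, H), Rational(1, 2)) (Function('u')(H) = Pow(Add(H, 1), Rational(1, 2)) = Pow(Add(1, H), Rational(1, 2)))
Pow(Add(91181, Function('u')(126)), -1) = Pow(Add(91181, Pow(Add(1, 126), Rational(1, 2))), -1) = Pow(Add(91181, Pow(127, Rational(1, 2))), -1)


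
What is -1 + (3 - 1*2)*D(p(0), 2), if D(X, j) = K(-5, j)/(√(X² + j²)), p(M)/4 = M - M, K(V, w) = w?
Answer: 0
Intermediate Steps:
p(M) = 0 (p(M) = 4*(M - M) = 4*0 = 0)
D(X, j) = j/√(X² + j²) (D(X, j) = j/(√(X² + j²)) = j/√(X² + j²))
-1 + (3 - 1*2)*D(p(0), 2) = -1 + (3 - 1*2)*(2/√(0² + 2²)) = -1 + (3 - 2)*(2/√(0 + 4)) = -1 + 1*(2/√4) = -1 + 1*(2*(½)) = -1 + 1*1 = -1 + 1 = 0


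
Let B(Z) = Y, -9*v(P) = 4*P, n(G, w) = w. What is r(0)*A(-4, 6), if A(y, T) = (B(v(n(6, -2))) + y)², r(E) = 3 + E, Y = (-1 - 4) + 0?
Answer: 243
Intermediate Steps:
v(P) = -4*P/9
Y = -5 (Y = -5 + 0 = -5)
B(Z) = -5
A(y, T) = (-5 + y)²
r(0)*A(-4, 6) = (3 + 0)*(-5 - 4)² = 3*(-9)² = 3*81 = 243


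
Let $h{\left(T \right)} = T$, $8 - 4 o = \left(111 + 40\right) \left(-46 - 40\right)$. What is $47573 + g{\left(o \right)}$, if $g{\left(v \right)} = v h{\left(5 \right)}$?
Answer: $\frac{127631}{2} \approx 63816.0$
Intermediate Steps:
$o = \frac{6497}{2}$ ($o = 2 - \frac{\left(111 + 40\right) \left(-46 - 40\right)}{4} = 2 - \frac{151 \left(-86\right)}{4} = 2 - - \frac{6493}{2} = 2 + \frac{6493}{2} = \frac{6497}{2} \approx 3248.5$)
$g{\left(v \right)} = 5 v$ ($g{\left(v \right)} = v 5 = 5 v$)
$47573 + g{\left(o \right)} = 47573 + 5 \cdot \frac{6497}{2} = 47573 + \frac{32485}{2} = \frac{127631}{2}$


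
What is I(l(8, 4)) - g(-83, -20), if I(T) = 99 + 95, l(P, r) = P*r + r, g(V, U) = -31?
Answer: 225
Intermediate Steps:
l(P, r) = r + P*r
I(T) = 194
I(l(8, 4)) - g(-83, -20) = 194 - 1*(-31) = 194 + 31 = 225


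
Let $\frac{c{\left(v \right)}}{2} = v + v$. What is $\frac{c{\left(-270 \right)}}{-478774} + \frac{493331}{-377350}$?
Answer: $- \frac{117893259097}{90332684450} \approx -1.3051$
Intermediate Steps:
$c{\left(v \right)} = 4 v$ ($c{\left(v \right)} = 2 \left(v + v\right) = 2 \cdot 2 v = 4 v$)
$\frac{c{\left(-270 \right)}}{-478774} + \frac{493331}{-377350} = \frac{4 \left(-270\right)}{-478774} + \frac{493331}{-377350} = \left(-1080\right) \left(- \frac{1}{478774}\right) + 493331 \left(- \frac{1}{377350}\right) = \frac{540}{239387} - \frac{493331}{377350} = - \frac{117893259097}{90332684450}$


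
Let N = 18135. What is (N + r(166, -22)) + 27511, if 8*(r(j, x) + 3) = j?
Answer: 182655/4 ≈ 45664.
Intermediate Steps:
r(j, x) = -3 + j/8
(N + r(166, -22)) + 27511 = (18135 + (-3 + (1/8)*166)) + 27511 = (18135 + (-3 + 83/4)) + 27511 = (18135 + 71/4) + 27511 = 72611/4 + 27511 = 182655/4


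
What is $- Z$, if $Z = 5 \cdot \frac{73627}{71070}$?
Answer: $- \frac{73627}{14214} \approx -5.1799$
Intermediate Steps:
$Z = \frac{73627}{14214}$ ($Z = 5 \cdot 73627 \cdot \frac{1}{71070} = 5 \cdot \frac{73627}{71070} = \frac{73627}{14214} \approx 5.1799$)
$- Z = \left(-1\right) \frac{73627}{14214} = - \frac{73627}{14214}$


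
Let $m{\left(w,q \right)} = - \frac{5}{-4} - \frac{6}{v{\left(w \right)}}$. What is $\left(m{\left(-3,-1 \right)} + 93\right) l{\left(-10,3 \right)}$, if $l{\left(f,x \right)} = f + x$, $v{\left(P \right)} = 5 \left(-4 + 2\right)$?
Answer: $- \frac{13279}{20} \approx -663.95$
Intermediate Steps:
$v{\left(P \right)} = -10$ ($v{\left(P \right)} = 5 \left(-2\right) = -10$)
$m{\left(w,q \right)} = \frac{37}{20}$ ($m{\left(w,q \right)} = - \frac{5}{-4} - \frac{6}{-10} = \left(-5\right) \left(- \frac{1}{4}\right) - - \frac{3}{5} = \frac{5}{4} + \frac{3}{5} = \frac{37}{20}$)
$\left(m{\left(-3,-1 \right)} + 93\right) l{\left(-10,3 \right)} = \left(\frac{37}{20} + 93\right) \left(-10 + 3\right) = \frac{1897}{20} \left(-7\right) = - \frac{13279}{20}$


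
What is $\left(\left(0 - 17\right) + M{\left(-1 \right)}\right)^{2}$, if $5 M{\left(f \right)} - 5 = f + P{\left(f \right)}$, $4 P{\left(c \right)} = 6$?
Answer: $\frac{25281}{100} \approx 252.81$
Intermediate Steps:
$P{\left(c \right)} = \frac{3}{2}$ ($P{\left(c \right)} = \frac{1}{4} \cdot 6 = \frac{3}{2}$)
$M{\left(f \right)} = \frac{13}{10} + \frac{f}{5}$ ($M{\left(f \right)} = 1 + \frac{f + \frac{3}{2}}{5} = 1 + \frac{\frac{3}{2} + f}{5} = 1 + \left(\frac{3}{10} + \frac{f}{5}\right) = \frac{13}{10} + \frac{f}{5}$)
$\left(\left(0 - 17\right) + M{\left(-1 \right)}\right)^{2} = \left(\left(0 - 17\right) + \left(\frac{13}{10} + \frac{1}{5} \left(-1\right)\right)\right)^{2} = \left(-17 + \left(\frac{13}{10} - \frac{1}{5}\right)\right)^{2} = \left(-17 + \frac{11}{10}\right)^{2} = \left(- \frac{159}{10}\right)^{2} = \frac{25281}{100}$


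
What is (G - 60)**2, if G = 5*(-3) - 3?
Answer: 6084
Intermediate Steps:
G = -18 (G = -15 - 3 = -18)
(G - 60)**2 = (-18 - 60)**2 = (-78)**2 = 6084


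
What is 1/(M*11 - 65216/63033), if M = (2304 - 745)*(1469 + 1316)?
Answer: 63033/3010453808629 ≈ 2.0938e-8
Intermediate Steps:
M = 4341815 (M = 1559*2785 = 4341815)
1/(M*11 - 65216/63033) = 1/(4341815*11 - 65216/63033) = 1/(47759965 - 65216*1/63033) = 1/(47759965 - 65216/63033) = 1/(3010453808629/63033) = 63033/3010453808629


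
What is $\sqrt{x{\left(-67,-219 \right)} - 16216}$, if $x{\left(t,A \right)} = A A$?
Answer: $\sqrt{31745} \approx 178.17$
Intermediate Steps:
$x{\left(t,A \right)} = A^{2}$
$\sqrt{x{\left(-67,-219 \right)} - 16216} = \sqrt{\left(-219\right)^{2} - 16216} = \sqrt{47961 - 16216} = \sqrt{31745}$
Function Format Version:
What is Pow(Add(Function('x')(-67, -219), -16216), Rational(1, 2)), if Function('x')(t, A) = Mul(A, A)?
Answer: Pow(31745, Rational(1, 2)) ≈ 178.17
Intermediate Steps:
Function('x')(t, A) = Pow(A, 2)
Pow(Add(Function('x')(-67, -219), -16216), Rational(1, 2)) = Pow(Add(Pow(-219, 2), -16216), Rational(1, 2)) = Pow(Add(47961, -16216), Rational(1, 2)) = Pow(31745, Rational(1, 2))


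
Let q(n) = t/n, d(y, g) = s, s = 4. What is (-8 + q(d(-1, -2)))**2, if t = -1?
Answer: 1089/16 ≈ 68.063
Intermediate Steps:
d(y, g) = 4
q(n) = -1/n
(-8 + q(d(-1, -2)))**2 = (-8 - 1/4)**2 = (-33/4)**2 = 1089/16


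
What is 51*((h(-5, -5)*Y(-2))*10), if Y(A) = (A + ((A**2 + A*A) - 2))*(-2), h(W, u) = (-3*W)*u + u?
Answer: 326400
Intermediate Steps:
h(W, u) = u - 3*W*u (h(W, u) = -3*W*u + u = u - 3*W*u)
Y(A) = 4 - 4*A**2 - 2*A (Y(A) = (A + ((A**2 + A**2) - 2))*(-2) = (A + (2*A**2 - 2))*(-2) = (A + (-2 + 2*A**2))*(-2) = (-2 + A + 2*A**2)*(-2) = 4 - 4*A**2 - 2*A)
51*((h(-5, -5)*Y(-2))*10) = 51*(((-5*(1 - 3*(-5)))*(4 - 4*(-2)**2 - 2*(-2)))*10) = 51*(((-5*(1 + 15))*(4 - 4*4 + 4))*10) = 51*(((-5*16)*(4 - 16 + 4))*10) = 51*(-80*(-8)*10) = 51*(640*10) = 51*6400 = 326400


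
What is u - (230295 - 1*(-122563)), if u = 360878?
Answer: 8020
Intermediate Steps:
u - (230295 - 1*(-122563)) = 360878 - (230295 - 1*(-122563)) = 360878 - (230295 + 122563) = 360878 - 1*352858 = 360878 - 352858 = 8020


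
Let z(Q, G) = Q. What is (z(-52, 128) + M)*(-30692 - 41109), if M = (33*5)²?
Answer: -1951048573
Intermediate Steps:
M = 27225 (M = 165² = 27225)
(z(-52, 128) + M)*(-30692 - 41109) = (-52 + 27225)*(-30692 - 41109) = 27173*(-71801) = -1951048573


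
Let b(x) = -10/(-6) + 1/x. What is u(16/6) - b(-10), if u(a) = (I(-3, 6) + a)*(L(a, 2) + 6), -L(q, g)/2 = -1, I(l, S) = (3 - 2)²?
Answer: 833/30 ≈ 27.767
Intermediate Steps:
I(l, S) = 1 (I(l, S) = 1² = 1)
L(q, g) = 2 (L(q, g) = -2*(-1) = 2)
u(a) = 8 + 8*a (u(a) = (1 + a)*(2 + 6) = (1 + a)*8 = 8 + 8*a)
b(x) = 5/3 + 1/x (b(x) = -10*(-⅙) + 1/x = 5/3 + 1/x)
u(16/6) - b(-10) = (8 + 8*(16/6)) - (5/3 + 1/(-10)) = (8 + 8*(16*(⅙))) - (5/3 - ⅒) = (8 + 8*(8/3)) - 1*47/30 = (8 + 64/3) - 47/30 = 88/3 - 47/30 = 833/30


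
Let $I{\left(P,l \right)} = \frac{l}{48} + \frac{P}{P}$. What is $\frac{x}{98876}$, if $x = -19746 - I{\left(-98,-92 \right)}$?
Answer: $- \frac{236941}{1186512} \approx -0.1997$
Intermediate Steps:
$I{\left(P,l \right)} = 1 + \frac{l}{48}$ ($I{\left(P,l \right)} = l \frac{1}{48} + 1 = \frac{l}{48} + 1 = 1 + \frac{l}{48}$)
$x = - \frac{236941}{12}$ ($x = -19746 - \left(1 + \frac{1}{48} \left(-92\right)\right) = -19746 - \left(1 - \frac{23}{12}\right) = -19746 - - \frac{11}{12} = -19746 + \frac{11}{12} = - \frac{236941}{12} \approx -19745.0$)
$\frac{x}{98876} = - \frac{236941}{12 \cdot 98876} = \left(- \frac{236941}{12}\right) \frac{1}{98876} = - \frac{236941}{1186512}$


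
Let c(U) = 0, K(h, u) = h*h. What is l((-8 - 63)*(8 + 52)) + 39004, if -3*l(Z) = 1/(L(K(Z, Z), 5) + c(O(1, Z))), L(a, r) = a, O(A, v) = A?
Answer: 2123486971199/54442800 ≈ 39004.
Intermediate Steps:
K(h, u) = h**2
l(Z) = -1/(3*Z**2) (l(Z) = -1/(3*(Z**2 + 0)) = -1/(3*Z**2))
l((-8 - 63)*(8 + 52)) + 39004 = -1/((-8 - 63)**2*(8 + 52)**2)/3 + 39004 = -1/(3*(-71*60)**2) + 39004 = -1/3/(-4260)**2 + 39004 = -1/3*1/18147600 + 39004 = -1/54442800 + 39004 = 2123486971199/54442800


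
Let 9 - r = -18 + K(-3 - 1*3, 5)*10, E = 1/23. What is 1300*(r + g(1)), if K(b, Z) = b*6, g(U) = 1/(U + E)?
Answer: 3026075/6 ≈ 5.0435e+5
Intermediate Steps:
E = 1/23 ≈ 0.043478
g(U) = 1/(1/23 + U) (g(U) = 1/(U + 1/23) = 1/(1/23 + U))
K(b, Z) = 6*b
r = 387 (r = 9 - (-18 + (6*(-3 - 1*3))*10) = 9 - (-18 + (6*(-3 - 3))*10) = 9 - (-18 + (6*(-6))*10) = 9 - (-18 - 36*10) = 9 - (-18 - 360) = 9 - 1*(-378) = 9 + 378 = 387)
1300*(r + g(1)) = 1300*(387 + 23/(1 + 23*1)) = 1300*(387 + 23/(1 + 23)) = 1300*(387 + 23/24) = 1300*(9311/24) = 3026075/6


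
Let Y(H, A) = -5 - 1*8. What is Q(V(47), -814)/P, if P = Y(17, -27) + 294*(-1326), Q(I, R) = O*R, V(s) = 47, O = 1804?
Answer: 1468456/389857 ≈ 3.7667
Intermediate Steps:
Y(H, A) = -13 (Y(H, A) = -5 - 8 = -13)
Q(I, R) = 1804*R
P = -389857 (P = -13 + 294*(-1326) = -13 - 389844 = -389857)
Q(V(47), -814)/P = (1804*(-814))/(-389857) = -1468456*(-1/389857) = 1468456/389857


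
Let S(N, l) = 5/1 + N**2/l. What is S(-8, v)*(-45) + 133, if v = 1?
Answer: -2972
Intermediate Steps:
S(N, l) = 5 + N**2/l (S(N, l) = 5*1 + N**2/l = 5 + N**2/l)
S(-8, v)*(-45) + 133 = (5 + (-8)**2/1)*(-45) + 133 = (5 + 64*1)*(-45) + 133 = (5 + 64)*(-45) + 133 = 69*(-45) + 133 = -3105 + 133 = -2972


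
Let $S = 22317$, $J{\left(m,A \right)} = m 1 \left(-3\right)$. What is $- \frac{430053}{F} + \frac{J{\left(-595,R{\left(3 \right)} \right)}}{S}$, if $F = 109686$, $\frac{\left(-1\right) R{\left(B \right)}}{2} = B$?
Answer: $- \frac{1044633699}{271984718} \approx -3.8408$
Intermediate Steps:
$R{\left(B \right)} = - 2 B$
$J{\left(m,A \right)} = - 3 m$ ($J{\left(m,A \right)} = m \left(-3\right) = - 3 m$)
$- \frac{430053}{F} + \frac{J{\left(-595,R{\left(3 \right)} \right)}}{S} = - \frac{430053}{109686} + \frac{\left(-3\right) \left(-595\right)}{22317} = \left(-430053\right) \frac{1}{109686} + 1785 \cdot \frac{1}{22317} = - \frac{143351}{36562} + \frac{595}{7439} = - \frac{1044633699}{271984718}$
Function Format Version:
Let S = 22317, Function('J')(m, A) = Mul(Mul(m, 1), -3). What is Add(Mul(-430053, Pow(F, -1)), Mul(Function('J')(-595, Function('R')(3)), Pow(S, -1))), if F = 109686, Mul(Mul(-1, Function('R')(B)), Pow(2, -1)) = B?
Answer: Rational(-1044633699, 271984718) ≈ -3.8408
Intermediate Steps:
Function('R')(B) = Mul(-2, B)
Function('J')(m, A) = Mul(-3, m) (Function('J')(m, A) = Mul(m, -3) = Mul(-3, m))
Add(Mul(-430053, Pow(F, -1)), Mul(Function('J')(-595, Function('R')(3)), Pow(S, -1))) = Add(Mul(-430053, Pow(109686, -1)), Mul(Mul(-3, -595), Pow(22317, -1))) = Add(Mul(-430053, Rational(1, 109686)), Mul(1785, Rational(1, 22317))) = Add(Rational(-143351, 36562), Rational(595, 7439)) = Rational(-1044633699, 271984718)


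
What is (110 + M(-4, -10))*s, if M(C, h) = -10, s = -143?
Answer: -14300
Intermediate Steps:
(110 + M(-4, -10))*s = (110 - 10)*(-143) = 100*(-143) = -14300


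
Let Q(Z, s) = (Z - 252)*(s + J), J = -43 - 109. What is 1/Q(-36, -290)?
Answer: 1/127296 ≈ 7.8557e-6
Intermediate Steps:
J = -152
Q(Z, s) = (-252 + Z)*(-152 + s) (Q(Z, s) = (Z - 252)*(s - 152) = (-252 + Z)*(-152 + s))
1/Q(-36, -290) = 1/(38304 - 252*(-290) - 152*(-36) - 36*(-290)) = 1/(38304 + 73080 + 5472 + 10440) = 1/127296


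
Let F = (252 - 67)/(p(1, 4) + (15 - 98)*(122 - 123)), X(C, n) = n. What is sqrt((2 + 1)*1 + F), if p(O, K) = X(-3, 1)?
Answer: sqrt(9177)/42 ≈ 2.2809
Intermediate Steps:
p(O, K) = 1
F = 185/84 (F = (252 - 67)/(1 + (15 - 98)*(122 - 123)) = 185/(1 - 83*(-1)) = 185/(1 + 83) = 185/84 ≈ 2.2024)
sqrt((2 + 1)*1 + F) = sqrt((2 + 1)*1 + 185/84) = sqrt(3*1 + 185/84) = sqrt(3 + 185/84) = sqrt(437/84) = sqrt(9177)/42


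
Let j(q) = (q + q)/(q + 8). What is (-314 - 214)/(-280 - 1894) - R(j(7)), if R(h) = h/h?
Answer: -823/1087 ≈ -0.75713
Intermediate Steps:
j(q) = 2*q/(8 + q) (j(q) = (2*q)/(8 + q) = 2*q/(8 + q))
R(h) = 1
(-314 - 214)/(-280 - 1894) - R(j(7)) = (-314 - 214)/(-280 - 1894) - 1*1 = -528/(-2174) - 1 = -528*(-1/2174) - 1 = 264/1087 - 1 = -823/1087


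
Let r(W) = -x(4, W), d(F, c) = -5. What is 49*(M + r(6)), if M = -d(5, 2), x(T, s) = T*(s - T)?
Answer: -147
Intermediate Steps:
M = 5 (M = -1*(-5) = 5)
r(W) = 16 - 4*W (r(W) = -4*(W - 1*4) = -4*(W - 4) = -4*(-4 + W) = -(-16 + 4*W) = 16 - 4*W)
49*(M + r(6)) = 49*(5 + (16 - 4*6)) = 49*(5 + (16 - 24)) = 49*(5 - 8) = 49*(-3) = -147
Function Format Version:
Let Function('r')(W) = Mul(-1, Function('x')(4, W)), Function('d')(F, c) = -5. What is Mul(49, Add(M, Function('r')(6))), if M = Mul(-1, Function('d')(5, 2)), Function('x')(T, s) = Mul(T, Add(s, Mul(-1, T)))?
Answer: -147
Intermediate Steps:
M = 5 (M = Mul(-1, -5) = 5)
Function('r')(W) = Add(16, Mul(-4, W)) (Function('r')(W) = Mul(-1, Mul(4, Add(W, Mul(-1, 4)))) = Mul(-1, Mul(4, Add(W, -4))) = Mul(-1, Mul(4, Add(-4, W))) = Mul(-1, Add(-16, Mul(4, W))) = Add(16, Mul(-4, W)))
Mul(49, Add(M, Function('r')(6))) = Mul(49, Add(5, Add(16, Mul(-4, 6)))) = Mul(49, Add(5, Add(16, -24))) = Mul(49, Add(5, -8)) = Mul(49, -3) = -147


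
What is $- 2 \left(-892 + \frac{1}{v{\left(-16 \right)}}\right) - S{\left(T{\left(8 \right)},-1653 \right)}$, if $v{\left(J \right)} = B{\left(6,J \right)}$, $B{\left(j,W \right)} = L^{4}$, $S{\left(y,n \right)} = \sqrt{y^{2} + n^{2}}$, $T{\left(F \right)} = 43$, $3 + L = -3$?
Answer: $\frac{1156031}{648} - \sqrt{2734258} \approx 130.44$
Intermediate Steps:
$L = -6$ ($L = -3 - 3 = -6$)
$S{\left(y,n \right)} = \sqrt{n^{2} + y^{2}}$
$B{\left(j,W \right)} = 1296$ ($B{\left(j,W \right)} = \left(-6\right)^{4} = 1296$)
$v{\left(J \right)} = 1296$
$- 2 \left(-892 + \frac{1}{v{\left(-16 \right)}}\right) - S{\left(T{\left(8 \right)},-1653 \right)} = - 2 \left(-892 + \frac{1}{1296}\right) - \sqrt{\left(-1653\right)^{2} + 43^{2}} = - 2 \left(-892 + \frac{1}{1296}\right) - \sqrt{2732409 + 1849} = \left(-2\right) \left(- \frac{1156031}{1296}\right) - \sqrt{2734258} = \frac{1156031}{648} - \sqrt{2734258}$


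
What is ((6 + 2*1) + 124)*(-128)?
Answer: -16896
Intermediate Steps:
((6 + 2*1) + 124)*(-128) = ((6 + 2) + 124)*(-128) = (8 + 124)*(-128) = 132*(-128) = -16896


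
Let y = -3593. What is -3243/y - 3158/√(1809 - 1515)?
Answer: 3243/3593 - 1579*√6/21 ≈ -183.28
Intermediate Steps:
-3243/y - 3158/√(1809 - 1515) = -3243/(-3593) - 3158/√(1809 - 1515) = -3243*(-1/3593) - 3158*√6/42 = 3243/3593 - 3158*√6/42 = 3243/3593 - 1579*√6/21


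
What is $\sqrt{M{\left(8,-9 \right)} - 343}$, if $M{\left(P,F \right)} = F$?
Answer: $4 i \sqrt{22} \approx 18.762 i$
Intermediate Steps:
$\sqrt{M{\left(8,-9 \right)} - 343} = \sqrt{-9 - 343} = \sqrt{-352} = 4 i \sqrt{22}$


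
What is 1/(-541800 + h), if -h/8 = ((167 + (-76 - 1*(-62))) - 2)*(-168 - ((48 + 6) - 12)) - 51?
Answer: -1/287712 ≈ -3.4757e-6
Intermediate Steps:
h = 254088 (h = -8*(((167 + (-76 - 1*(-62))) - 2)*(-168 - ((48 + 6) - 12)) - 51) = -8*(((167 + (-76 + 62)) - 2)*(-168 - (54 - 12)) - 51) = -8*(((167 - 14) - 2)*(-168 - 1*42) - 51) = -8*((153 - 2)*(-168 - 42) - 51) = -8*(151*(-210) - 51) = -8*(-31710 - 51) = -8*(-31761) = 254088)
1/(-541800 + h) = 1/(-541800 + 254088) = 1/(-287712) = -1/287712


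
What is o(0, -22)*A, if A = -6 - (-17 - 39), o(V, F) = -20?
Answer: -1000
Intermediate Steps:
A = 50 (A = -6 - 1*(-56) = -6 + 56 = 50)
o(0, -22)*A = -20*50 = -1000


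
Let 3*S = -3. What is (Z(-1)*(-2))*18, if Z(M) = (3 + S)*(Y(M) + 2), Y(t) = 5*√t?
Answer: -144 - 360*I ≈ -144.0 - 360.0*I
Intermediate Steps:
S = -1 (S = (⅓)*(-3) = -1)
Z(M) = 4 + 10*√M (Z(M) = (3 - 1)*(5*√M + 2) = 2*(2 + 5*√M) = 4 + 10*√M)
(Z(-1)*(-2))*18 = ((4 + 10*√(-1))*(-2))*18 = ((4 + 10*I)*(-2))*18 = (-8 - 20*I)*18 = -144 - 360*I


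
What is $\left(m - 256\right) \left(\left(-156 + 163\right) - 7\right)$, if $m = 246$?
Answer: $0$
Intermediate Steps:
$\left(m - 256\right) \left(\left(-156 + 163\right) - 7\right) = \left(246 - 256\right) \left(\left(-156 + 163\right) - 7\right) = - 10 \left(7 - 7\right) = \left(-10\right) 0 = 0$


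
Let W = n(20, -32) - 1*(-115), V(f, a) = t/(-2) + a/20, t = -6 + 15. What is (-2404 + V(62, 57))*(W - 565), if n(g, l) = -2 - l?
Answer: 1010373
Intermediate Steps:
t = 9
V(f, a) = -9/2 + a/20 (V(f, a) = 9/(-2) + a/20 = 9*(-½) + a*(1/20) = -9/2 + a/20)
W = 145 (W = (-2 - 1*(-32)) - 1*(-115) = (-2 + 32) + 115 = 30 + 115 = 145)
(-2404 + V(62, 57))*(W - 565) = (-2404 + (-9/2 + (1/20)*57))*(145 - 565) = (-2404 + (-9/2 + 57/20))*(-420) = (-2404 - 33/20)*(-420) = -48113/20*(-420) = 1010373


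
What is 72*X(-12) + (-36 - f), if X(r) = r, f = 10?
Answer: -910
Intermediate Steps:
72*X(-12) + (-36 - f) = 72*(-12) + (-36 - 1*10) = -864 + (-36 - 10) = -864 - 46 = -910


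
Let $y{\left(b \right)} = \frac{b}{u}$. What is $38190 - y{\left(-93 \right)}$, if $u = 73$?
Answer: $\frac{2787963}{73} \approx 38191.0$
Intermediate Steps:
$y{\left(b \right)} = \frac{b}{73}$
$38190 - y{\left(-93 \right)} = 38190 - \frac{1}{73} \left(-93\right) = 38190 - - \frac{93}{73} = 38190 + \frac{93}{73} = \frac{2787963}{73}$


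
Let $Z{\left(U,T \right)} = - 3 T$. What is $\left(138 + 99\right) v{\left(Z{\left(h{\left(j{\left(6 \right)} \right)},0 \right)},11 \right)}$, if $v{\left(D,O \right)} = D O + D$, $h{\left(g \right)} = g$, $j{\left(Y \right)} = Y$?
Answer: $0$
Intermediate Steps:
$v{\left(D,O \right)} = D + D O$
$\left(138 + 99\right) v{\left(Z{\left(h{\left(j{\left(6 \right)} \right)},0 \right)},11 \right)} = \left(138 + 99\right) \left(-3\right) 0 \left(1 + 11\right) = 237 \cdot 0 \cdot 12 = 237 \cdot 0 = 0$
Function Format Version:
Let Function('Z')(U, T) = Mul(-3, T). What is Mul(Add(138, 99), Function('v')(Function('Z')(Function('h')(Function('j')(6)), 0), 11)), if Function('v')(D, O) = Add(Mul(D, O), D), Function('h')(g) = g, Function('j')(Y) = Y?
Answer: 0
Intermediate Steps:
Function('v')(D, O) = Add(D, Mul(D, O))
Mul(Add(138, 99), Function('v')(Function('Z')(Function('h')(Function('j')(6)), 0), 11)) = Mul(Add(138, 99), Mul(Mul(-3, 0), Add(1, 11))) = Mul(237, Mul(0, 12)) = Mul(237, 0) = 0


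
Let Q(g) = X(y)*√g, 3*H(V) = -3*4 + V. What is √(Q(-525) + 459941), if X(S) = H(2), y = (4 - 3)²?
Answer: √(4139469 - 150*I*√21)/3 ≈ 678.19 - 0.056309*I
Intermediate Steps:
y = 1 (y = 1² = 1)
H(V) = -4 + V/3 (H(V) = (-3*4 + V)/3 = (-12 + V)/3 = -4 + V/3)
X(S) = -10/3 (X(S) = -4 + (⅓)*2 = -4 + ⅔ = -10/3)
Q(g) = -10*√g/3
√(Q(-525) + 459941) = √(-50*I*√21/3 + 459941) = √(459941 - 50*I*√21/3)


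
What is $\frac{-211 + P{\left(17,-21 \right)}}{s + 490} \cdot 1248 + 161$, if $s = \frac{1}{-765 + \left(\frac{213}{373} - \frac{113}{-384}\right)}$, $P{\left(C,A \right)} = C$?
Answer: $- \frac{8932216246505}{26814820439} \approx -333.11$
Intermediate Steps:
$s = - \frac{143232}{109448539}$ ($s = \frac{1}{-765 + \left(213 \cdot \frac{1}{373} - - \frac{113}{384}\right)} = \frac{1}{-765 + \left(\frac{213}{373} + \frac{113}{384}\right)} = \frac{1}{-765 + \frac{123941}{143232}} = \frac{1}{- \frac{109448539}{143232}} = - \frac{143232}{109448539} \approx -0.0013087$)
$\frac{-211 + P{\left(17,-21 \right)}}{s + 490} \cdot 1248 + 161 = \frac{-211 + 17}{- \frac{143232}{109448539} + 490} \cdot 1248 + 161 = - \frac{194}{\frac{53629640878}{109448539}} \cdot 1248 + 161 = \left(-194\right) \frac{109448539}{53629640878} \cdot 1248 + 161 = \left(- \frac{10616508283}{26814820439}\right) 1248 + 161 = - \frac{13249402337184}{26814820439} + 161 = - \frac{8932216246505}{26814820439}$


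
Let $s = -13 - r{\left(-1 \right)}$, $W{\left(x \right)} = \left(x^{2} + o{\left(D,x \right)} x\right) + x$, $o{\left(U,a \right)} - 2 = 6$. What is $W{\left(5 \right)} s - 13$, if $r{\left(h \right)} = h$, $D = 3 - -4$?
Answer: $-853$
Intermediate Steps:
$D = 7$ ($D = 3 + 4 = 7$)
$o{\left(U,a \right)} = 8$ ($o{\left(U,a \right)} = 2 + 6 = 8$)
$W{\left(x \right)} = x^{2} + 9 x$ ($W{\left(x \right)} = \left(x^{2} + 8 x\right) + x = x^{2} + 9 x$)
$s = -12$ ($s = -13 - -1 = -13 + 1 = -12$)
$W{\left(5 \right)} s - 13 = 5 \left(9 + 5\right) \left(-12\right) - 13 = 5 \cdot 14 \left(-12\right) - 13 = 70 \left(-12\right) - 13 = -840 - 13 = -853$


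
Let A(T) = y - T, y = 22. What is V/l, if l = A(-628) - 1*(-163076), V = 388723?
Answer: 388723/163726 ≈ 2.3742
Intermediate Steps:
A(T) = 22 - T
l = 163726 (l = (22 - 1*(-628)) - 1*(-163076) = (22 + 628) + 163076 = 650 + 163076 = 163726)
V/l = 388723/163726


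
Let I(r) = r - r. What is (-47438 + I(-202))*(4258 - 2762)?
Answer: -70967248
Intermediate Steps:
I(r) = 0
(-47438 + I(-202))*(4258 - 2762) = (-47438 + 0)*(4258 - 2762) = -47438*1496 = -70967248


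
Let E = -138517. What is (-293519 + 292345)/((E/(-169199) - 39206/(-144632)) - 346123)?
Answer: 14364823193816/4235076698831363 ≈ 0.0033919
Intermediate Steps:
(-293519 + 292345)/((E/(-169199) - 39206/(-144632)) - 346123) = (-293519 + 292345)/((-138517/(-169199) - 39206/(-144632)) - 346123) = -1174/((-138517*(-1/169199) - 39206*(-1/144632)) - 346123) = -1174/((138517/169199 + 19603/72316) - 346123) = -1174/(13333803369/12235794884 - 346123) = -1174/(-4235076698831363/12235794884) = -1174*(-12235794884/4235076698831363) = 14364823193816/4235076698831363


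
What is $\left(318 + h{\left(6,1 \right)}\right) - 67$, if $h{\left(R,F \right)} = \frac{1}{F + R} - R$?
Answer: $\frac{1716}{7} \approx 245.14$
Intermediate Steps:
$\left(318 + h{\left(6,1 \right)}\right) - 67 = \left(318 + \frac{1 - 6^{2} - 1 \cdot 6}{1 + 6}\right) - 67 = \left(318 + \frac{1 - 36 - 6}{7}\right) - 67 = \left(318 + \frac{1}{7} \left(-41\right)\right) - 67 = \left(318 - \frac{41}{7}\right) - 67 = \frac{2185}{7} - 67 = \frac{1716}{7}$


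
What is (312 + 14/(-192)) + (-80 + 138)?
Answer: 35513/96 ≈ 369.93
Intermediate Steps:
(312 + 14/(-192)) + (-80 + 138) = (312 + 14*(-1/192)) + 58 = (312 - 7/96) + 58 = 29945/96 + 58 = 35513/96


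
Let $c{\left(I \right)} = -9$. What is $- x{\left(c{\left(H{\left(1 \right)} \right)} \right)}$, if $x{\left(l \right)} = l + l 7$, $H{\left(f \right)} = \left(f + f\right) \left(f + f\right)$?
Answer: $72$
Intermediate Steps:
$H{\left(f \right)} = 4 f^{2}$ ($H{\left(f \right)} = 2 f 2 f = 4 f^{2}$)
$x{\left(l \right)} = 8 l$ ($x{\left(l \right)} = l + 7 l = 8 l$)
$- x{\left(c{\left(H{\left(1 \right)} \right)} \right)} = - 8 \left(-9\right) = \left(-1\right) \left(-72\right) = 72$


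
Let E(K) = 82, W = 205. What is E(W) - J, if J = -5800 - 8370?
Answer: 14252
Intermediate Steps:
J = -14170
E(W) - J = 82 - 1*(-14170) = 82 + 14170 = 14252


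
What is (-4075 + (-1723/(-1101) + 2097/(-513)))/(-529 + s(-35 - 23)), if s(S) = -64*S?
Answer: -85297699/66585177 ≈ -1.2810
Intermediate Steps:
(-4075 + (-1723/(-1101) + 2097/(-513)))/(-529 + s(-35 - 23)) = (-4075 + (-1723/(-1101) + 2097/(-513)))/(-529 - 64*(-35 - 23)) = (-4075 + (-1723*(-1/1101) + 2097*(-1/513)))/(-529 - 64*(-58)) = (-4075 + (1723/1101 - 233/57))/(-529 + 3712) = (-4075 - 52774/20919)/3183 = -85297699/20919*1/3183 = -85297699/66585177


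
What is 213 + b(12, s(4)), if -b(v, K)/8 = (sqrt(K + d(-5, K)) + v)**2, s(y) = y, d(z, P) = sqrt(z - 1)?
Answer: 213 - 8*(12 + sqrt(4 + I*sqrt(6)))**2 ≈ -1371.2 - 132.4*I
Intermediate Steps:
d(z, P) = sqrt(-1 + z)
b(v, K) = -8*(v + sqrt(K + I*sqrt(6)))**2 (b(v, K) = -8*(sqrt(K + sqrt(-1 - 5)) + v)**2 = -8*(sqrt(K + sqrt(-6)) + v)**2 = -8*(sqrt(K + I*sqrt(6)) + v)**2 = -8*(v + sqrt(K + I*sqrt(6)))**2)
213 + b(12, s(4)) = 213 - 8*(12 + sqrt(4 + I*sqrt(6)))**2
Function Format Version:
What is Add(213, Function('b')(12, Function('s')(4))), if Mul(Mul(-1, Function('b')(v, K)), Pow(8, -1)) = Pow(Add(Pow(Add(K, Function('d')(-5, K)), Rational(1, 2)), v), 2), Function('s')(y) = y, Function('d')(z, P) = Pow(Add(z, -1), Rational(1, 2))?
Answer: Add(213, Mul(-8, Pow(Add(12, Pow(Add(4, Mul(I, Pow(6, Rational(1, 2)))), Rational(1, 2))), 2))) ≈ Add(-1371.2, Mul(-132.40, I))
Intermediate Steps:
Function('d')(z, P) = Pow(Add(-1, z), Rational(1, 2))
Function('b')(v, K) = Mul(-8, Pow(Add(v, Pow(Add(K, Mul(I, Pow(6, Rational(1, 2)))), Rational(1, 2))), 2)) (Function('b')(v, K) = Mul(-8, Pow(Add(Pow(Add(K, Pow(Add(-1, -5), Rational(1, 2))), Rational(1, 2)), v), 2)) = Mul(-8, Pow(Add(Pow(Add(K, Pow(-6, Rational(1, 2))), Rational(1, 2)), v), 2)) = Mul(-8, Pow(Add(Pow(Add(K, Mul(I, Pow(6, Rational(1, 2)))), Rational(1, 2)), v), 2)) = Mul(-8, Pow(Add(v, Pow(Add(K, Mul(I, Pow(6, Rational(1, 2)))), Rational(1, 2))), 2)))
Add(213, Function('b')(12, Function('s')(4))) = Add(213, Mul(-8, Pow(Add(12, Pow(Add(4, Mul(I, Pow(6, Rational(1, 2)))), Rational(1, 2))), 2)))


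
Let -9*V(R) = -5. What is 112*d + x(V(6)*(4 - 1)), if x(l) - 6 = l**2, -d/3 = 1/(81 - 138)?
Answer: 2509/171 ≈ 14.673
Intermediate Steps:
V(R) = 5/9 (V(R) = -1/9*(-5) = 5/9)
d = 1/19 (d = -3/(81 - 138) = -3/(-57) = -3*(-1/57) = 1/19 ≈ 0.052632)
x(l) = 6 + l**2
112*d + x(V(6)*(4 - 1)) = 112*(1/19) + (6 + (5*(4 - 1)/9)**2) = 112/19 + (6 + ((5/9)*3)**2) = 112/19 + (6 + (5/3)**2) = 112/19 + (6 + 25/9) = 112/19 + 79/9 = 2509/171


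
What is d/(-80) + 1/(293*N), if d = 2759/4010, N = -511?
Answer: -413406557/48031138400 ≈ -0.0086071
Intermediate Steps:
d = 2759/4010 (d = 2759*(1/4010) = 2759/4010 ≈ 0.68803)
d/(-80) + 1/(293*N) = (2759/4010)/(-80) + 1/(293*(-511)) = (2759/4010)*(-1/80) + (1/293)*(-1/511) = -2759/320800 - 1/149723 = -413406557/48031138400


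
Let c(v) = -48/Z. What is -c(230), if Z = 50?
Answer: 24/25 ≈ 0.96000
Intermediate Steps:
c(v) = -24/25 (c(v) = -48/50 = -48*1/50 = -24/25)
-c(230) = -1*(-24/25) = 24/25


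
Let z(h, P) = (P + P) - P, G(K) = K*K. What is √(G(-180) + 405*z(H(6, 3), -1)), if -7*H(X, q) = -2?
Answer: 9*√395 ≈ 178.87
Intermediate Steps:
G(K) = K²
H(X, q) = 2/7 (H(X, q) = -⅐*(-2) = 2/7)
z(h, P) = P (z(h, P) = 2*P - P = P)
√(G(-180) + 405*z(H(6, 3), -1)) = √((-180)² + 405*(-1)) = √(32400 - 405) = √31995 = 9*√395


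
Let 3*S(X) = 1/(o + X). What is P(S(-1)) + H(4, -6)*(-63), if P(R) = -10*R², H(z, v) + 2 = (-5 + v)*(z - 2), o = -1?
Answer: 27211/18 ≈ 1511.7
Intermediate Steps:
H(z, v) = -2 + (-5 + v)*(-2 + z) (H(z, v) = -2 + (-5 + v)*(z - 2) = -2 + (-5 + v)*(-2 + z))
S(X) = 1/(3*(-1 + X))
P(S(-1)) + H(4, -6)*(-63) = -10*1/(9*(-1 - 1)²) + (8 - 5*4 - 2*(-6) - 6*4)*(-63) = -10*((⅓)/(-2))² + (8 - 20 + 12 - 24)*(-63) = -10*((⅓)*(-½))² - 24*(-63) = -10*(-⅙)² + 1512 = -10*1/36 + 1512 = -5/18 + 1512 = 27211/18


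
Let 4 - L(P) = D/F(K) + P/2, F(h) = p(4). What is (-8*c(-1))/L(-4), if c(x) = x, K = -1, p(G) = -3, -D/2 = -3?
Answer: 1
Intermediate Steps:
D = 6 (D = -2*(-3) = 6)
F(h) = -3
L(P) = 6 - P/2 (L(P) = 4 - (6/(-3) + P/2) = 4 - (6*(-⅓) + P*(½)) = 4 - (-2 + P/2) = 4 + (2 - P/2) = 6 - P/2)
(-8*c(-1))/L(-4) = (-8*(-1))/(6 - ½*(-4)) = 8/(6 + 2) = 8/8 = 8*(⅛) = 1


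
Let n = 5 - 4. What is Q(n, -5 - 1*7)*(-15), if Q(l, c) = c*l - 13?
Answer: 375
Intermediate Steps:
n = 1
Q(l, c) = -13 + c*l
Q(n, -5 - 1*7)*(-15) = (-13 + (-5 - 1*7)*1)*(-15) = (-13 + (-5 - 7)*1)*(-15) = (-13 - 12*1)*(-15) = (-13 - 12)*(-15) = -25*(-15) = 375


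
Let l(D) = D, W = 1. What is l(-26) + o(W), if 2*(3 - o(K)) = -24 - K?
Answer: -21/2 ≈ -10.500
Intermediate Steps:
o(K) = 15 + K/2 (o(K) = 3 - (-24 - K)/2 = 3 + (12 + K/2) = 15 + K/2)
l(-26) + o(W) = -26 + (15 + (½)*1) = -26 + (15 + ½) = -26 + 31/2 = -21/2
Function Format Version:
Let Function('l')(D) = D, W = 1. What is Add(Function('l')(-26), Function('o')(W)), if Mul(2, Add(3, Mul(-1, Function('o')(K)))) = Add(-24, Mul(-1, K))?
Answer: Rational(-21, 2) ≈ -10.500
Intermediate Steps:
Function('o')(K) = Add(15, Mul(Rational(1, 2), K)) (Function('o')(K) = Add(3, Mul(Rational(-1, 2), Add(-24, Mul(-1, K)))) = Add(3, Add(12, Mul(Rational(1, 2), K))) = Add(15, Mul(Rational(1, 2), K)))
Add(Function('l')(-26), Function('o')(W)) = Add(-26, Add(15, Mul(Rational(1, 2), 1))) = Add(-26, Add(15, Rational(1, 2))) = Add(-26, Rational(31, 2)) = Rational(-21, 2)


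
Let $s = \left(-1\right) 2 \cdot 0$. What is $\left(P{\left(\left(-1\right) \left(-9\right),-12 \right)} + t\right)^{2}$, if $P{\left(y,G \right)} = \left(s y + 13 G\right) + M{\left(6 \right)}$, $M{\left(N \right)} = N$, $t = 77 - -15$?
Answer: $3364$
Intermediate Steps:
$t = 92$ ($t = 77 + 15 = 92$)
$s = 0$ ($s = \left(-2\right) 0 = 0$)
$P{\left(y,G \right)} = 6 + 13 G$ ($P{\left(y,G \right)} = \left(0 y + 13 G\right) + 6 = \left(0 + 13 G\right) + 6 = 13 G + 6 = 6 + 13 G$)
$\left(P{\left(\left(-1\right) \left(-9\right),-12 \right)} + t\right)^{2} = \left(\left(6 + 13 \left(-12\right)\right) + 92\right)^{2} = \left(\left(6 - 156\right) + 92\right)^{2} = \left(-150 + 92\right)^{2} = \left(-58\right)^{2} = 3364$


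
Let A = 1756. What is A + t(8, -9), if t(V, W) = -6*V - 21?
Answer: 1687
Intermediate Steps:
t(V, W) = -21 - 6*V
A + t(8, -9) = 1756 + (-21 - 6*8) = 1756 + (-21 - 48) = 1756 - 69 = 1687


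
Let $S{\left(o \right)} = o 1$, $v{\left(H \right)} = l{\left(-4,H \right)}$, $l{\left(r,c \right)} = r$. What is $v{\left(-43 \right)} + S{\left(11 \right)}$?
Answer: $7$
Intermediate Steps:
$v{\left(H \right)} = -4$
$S{\left(o \right)} = o$
$v{\left(-43 \right)} + S{\left(11 \right)} = -4 + 11 = 7$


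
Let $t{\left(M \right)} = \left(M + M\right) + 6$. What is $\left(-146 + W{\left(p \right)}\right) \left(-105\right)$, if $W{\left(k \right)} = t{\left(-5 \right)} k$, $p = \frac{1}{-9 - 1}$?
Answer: $15288$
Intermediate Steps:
$p = - \frac{1}{10}$ ($p = \frac{1}{-10} = - \frac{1}{10} \approx -0.1$)
$t{\left(M \right)} = 6 + 2 M$ ($t{\left(M \right)} = 2 M + 6 = 6 + 2 M$)
$W{\left(k \right)} = - 4 k$ ($W{\left(k \right)} = \left(6 + 2 \left(-5\right)\right) k = \left(6 - 10\right) k = - 4 k$)
$\left(-146 + W{\left(p \right)}\right) \left(-105\right) = \left(-146 - - \frac{2}{5}\right) \left(-105\right) = \left(-146 + \frac{2}{5}\right) \left(-105\right) = \left(- \frac{728}{5}\right) \left(-105\right) = 15288$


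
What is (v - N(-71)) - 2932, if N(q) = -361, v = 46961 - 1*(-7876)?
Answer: 52266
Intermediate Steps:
v = 54837 (v = 46961 + 7876 = 54837)
(v - N(-71)) - 2932 = (54837 - 1*(-361)) - 2932 = (54837 + 361) - 2932 = 55198 - 2932 = 52266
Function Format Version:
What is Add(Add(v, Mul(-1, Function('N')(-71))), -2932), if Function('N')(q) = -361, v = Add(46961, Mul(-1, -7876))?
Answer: 52266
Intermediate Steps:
v = 54837 (v = Add(46961, 7876) = 54837)
Add(Add(v, Mul(-1, Function('N')(-71))), -2932) = Add(Add(54837, Mul(-1, -361)), -2932) = Add(Add(54837, 361), -2932) = Add(55198, -2932) = 52266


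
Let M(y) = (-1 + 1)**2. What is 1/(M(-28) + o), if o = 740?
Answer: 1/740 ≈ 0.0013514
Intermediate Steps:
M(y) = 0 (M(y) = 0**2 = 0)
1/(M(-28) + o) = 1/(0 + 740) = 1/740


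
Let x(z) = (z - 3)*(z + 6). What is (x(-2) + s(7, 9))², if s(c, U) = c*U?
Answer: 1849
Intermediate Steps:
s(c, U) = U*c
x(z) = (-3 + z)*(6 + z)
(x(-2) + s(7, 9))² = ((-18 + (-2)² + 3*(-2)) + 9*7)² = ((-18 + 4 - 6) + 63)² = (-20 + 63)² = 43² = 1849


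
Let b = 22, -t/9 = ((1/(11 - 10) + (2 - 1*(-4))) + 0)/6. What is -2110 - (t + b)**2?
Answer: -8969/4 ≈ -2242.3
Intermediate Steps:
t = -21/2 (t = -9*((1/(11 - 10) + (2 - 1*(-4))) + 0)/6 = -9*((1/1 + (2 + 4)) + 0)/6 = -9*((1 + 6) + 0)/6 = -9*(7 + 0)/6 = -63/6 = -9*7/6 = -21/2 ≈ -10.500)
-2110 - (t + b)**2 = -2110 - (-21/2 + 22)**2 = -2110 - (23/2)**2 = -2110 - 1*529/4 = -2110 - 529/4 = -8969/4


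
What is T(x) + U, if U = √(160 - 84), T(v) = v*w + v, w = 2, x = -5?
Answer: -15 + 2*√19 ≈ -6.2822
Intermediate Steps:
T(v) = 3*v (T(v) = v*2 + v = 2*v + v = 3*v)
U = 2*√19 (U = √76 = 2*√19 ≈ 8.7178)
T(x) + U = 3*(-5) + 2*√19 = -15 + 2*√19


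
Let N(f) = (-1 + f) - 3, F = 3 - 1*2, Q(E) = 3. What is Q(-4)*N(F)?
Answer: -9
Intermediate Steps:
F = 1 (F = 3 - 2 = 1)
N(f) = -4 + f
Q(-4)*N(F) = 3*(-4 + 1) = 3*(-3) = -9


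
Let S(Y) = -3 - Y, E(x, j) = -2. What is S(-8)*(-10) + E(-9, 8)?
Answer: -52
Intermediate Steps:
S(-8)*(-10) + E(-9, 8) = (-3 - 1*(-8))*(-10) - 2 = (-3 + 8)*(-10) - 2 = 5*(-10) - 2 = -50 - 2 = -52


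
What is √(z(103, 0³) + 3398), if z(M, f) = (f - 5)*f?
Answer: √3398 ≈ 58.292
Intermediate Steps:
z(M, f) = f*(-5 + f) (z(M, f) = (-5 + f)*f = f*(-5 + f))
√(z(103, 0³) + 3398) = √(0³*(-5 + 0³) + 3398) = √(0*(-5 + 0) + 3398) = √(0*(-5) + 3398) = √(0 + 3398) = √3398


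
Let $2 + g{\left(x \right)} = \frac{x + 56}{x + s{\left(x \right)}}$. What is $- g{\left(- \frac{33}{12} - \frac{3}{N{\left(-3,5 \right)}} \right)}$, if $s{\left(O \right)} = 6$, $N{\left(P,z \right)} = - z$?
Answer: $- \frac{923}{77} \approx -11.987$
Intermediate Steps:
$g{\left(x \right)} = -2 + \frac{56 + x}{6 + x}$ ($g{\left(x \right)} = -2 + \frac{x + 56}{x + 6} = -2 + \frac{56 + x}{6 + x}$)
$- g{\left(- \frac{33}{12} - \frac{3}{N{\left(-3,5 \right)}} \right)} = - \frac{44 - \left(- \frac{33}{12} - \frac{3}{\left(-1\right) 5}\right)}{6 - \left(- \frac{3}{5} + \frac{11}{4}\right)} = - \frac{44 - \left(\left(-33\right) \frac{1}{12} - \frac{3}{-5}\right)}{6 - \left(\frac{11}{4} + \frac{3}{-5}\right)} = - \frac{44 - \left(- \frac{11}{4} - - \frac{3}{5}\right)}{6 - \frac{43}{20}} = - \frac{44 - \left(- \frac{11}{4} + \frac{3}{5}\right)}{6 + \left(- \frac{11}{4} + \frac{3}{5}\right)} = - \frac{44 - - \frac{43}{20}}{6 - \frac{43}{20}} = - \frac{44 + \frac{43}{20}}{\frac{77}{20}} = - \frac{20 \cdot 923}{77 \cdot 20} = \left(-1\right) \frac{923}{77} = - \frac{923}{77}$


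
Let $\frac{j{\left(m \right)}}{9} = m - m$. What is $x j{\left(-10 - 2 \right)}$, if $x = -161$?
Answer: $0$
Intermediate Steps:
$j{\left(m \right)} = 0$ ($j{\left(m \right)} = 9 \left(m - m\right) = 9 \cdot 0 = 0$)
$x j{\left(-10 - 2 \right)} = \left(-161\right) 0 = 0$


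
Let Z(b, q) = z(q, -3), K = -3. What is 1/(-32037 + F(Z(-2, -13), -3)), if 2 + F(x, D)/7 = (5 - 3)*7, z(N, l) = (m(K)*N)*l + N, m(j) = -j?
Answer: -1/31953 ≈ -3.1296e-5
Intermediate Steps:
z(N, l) = N + 3*N*l (z(N, l) = ((-1*(-3))*N)*l + N = (3*N)*l + N = 3*N*l + N = N + 3*N*l)
Z(b, q) = -8*q (Z(b, q) = q*(1 + 3*(-3)) = q*(1 - 9) = q*(-8) = -8*q)
F(x, D) = 84 (F(x, D) = -14 + 7*((5 - 3)*7) = -14 + 7*(2*7) = -14 + 7*14 = -14 + 98 = 84)
1/(-32037 + F(Z(-2, -13), -3)) = 1/(-32037 + 84) = 1/(-31953) = -1/31953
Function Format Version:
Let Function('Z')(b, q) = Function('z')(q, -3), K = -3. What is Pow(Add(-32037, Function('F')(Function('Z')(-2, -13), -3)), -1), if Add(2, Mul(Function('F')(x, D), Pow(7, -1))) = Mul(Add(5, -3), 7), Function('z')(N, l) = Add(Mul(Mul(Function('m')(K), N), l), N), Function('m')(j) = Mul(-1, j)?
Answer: Rational(-1, 31953) ≈ -3.1296e-5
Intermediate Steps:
Function('z')(N, l) = Add(N, Mul(3, N, l)) (Function('z')(N, l) = Add(Mul(Mul(Mul(-1, -3), N), l), N) = Add(Mul(Mul(3, N), l), N) = Add(Mul(3, N, l), N) = Add(N, Mul(3, N, l)))
Function('Z')(b, q) = Mul(-8, q) (Function('Z')(b, q) = Mul(q, Add(1, Mul(3, -3))) = Mul(q, Add(1, -9)) = Mul(q, -8) = Mul(-8, q))
Function('F')(x, D) = 84 (Function('F')(x, D) = Add(-14, Mul(7, Mul(Add(5, -3), 7))) = Add(-14, Mul(7, Mul(2, 7))) = Add(-14, Mul(7, 14)) = Add(-14, 98) = 84)
Pow(Add(-32037, Function('F')(Function('Z')(-2, -13), -3)), -1) = Pow(Add(-32037, 84), -1) = Pow(-31953, -1) = Rational(-1, 31953)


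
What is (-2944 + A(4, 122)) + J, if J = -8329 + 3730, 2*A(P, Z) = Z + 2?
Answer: -7481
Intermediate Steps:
A(P, Z) = 1 + Z/2 (A(P, Z) = (Z + 2)/2 = (2 + Z)/2 = 1 + Z/2)
J = -4599
(-2944 + A(4, 122)) + J = (-2944 + (1 + (½)*122)) - 4599 = (-2944 + (1 + 61)) - 4599 = (-2944 + 62) - 4599 = -2882 - 4599 = -7481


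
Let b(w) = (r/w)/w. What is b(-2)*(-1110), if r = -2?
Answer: 555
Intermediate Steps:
b(w) = -2/w² (b(w) = (-2/w)/w = -2/w²)
b(-2)*(-1110) = -2/(-2)²*(-1110) = -2*¼*(-1110) = -½*(-1110) = 555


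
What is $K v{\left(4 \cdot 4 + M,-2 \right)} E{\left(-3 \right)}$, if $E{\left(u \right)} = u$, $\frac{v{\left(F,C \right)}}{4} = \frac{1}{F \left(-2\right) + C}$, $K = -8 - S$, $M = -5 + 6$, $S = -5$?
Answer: $-1$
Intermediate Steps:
$M = 1$
$K = -3$ ($K = -8 - -5 = -8 + 5 = -3$)
$v{\left(F,C \right)} = \frac{4}{C - 2 F}$ ($v{\left(F,C \right)} = \frac{4}{F \left(-2\right) + C} = \frac{4}{- 2 F + C} = \frac{4}{C - 2 F}$)
$K v{\left(4 \cdot 4 + M,-2 \right)} E{\left(-3 \right)} = - 3 \frac{4}{-2 - 2 \left(4 \cdot 4 + 1\right)} \left(-3\right) = - 3 \frac{4}{-2 - 2 \left(16 + 1\right)} \left(-3\right) = - 3 \frac{4}{-2 - 34} \left(-3\right) = - 3 \frac{4}{-36} \left(-3\right) = - 3 \cdot 4 \left(- \frac{1}{36}\right) \left(-3\right) = \left(-3\right) \left(- \frac{1}{9}\right) \left(-3\right) = \frac{1}{3} \left(-3\right) = -1$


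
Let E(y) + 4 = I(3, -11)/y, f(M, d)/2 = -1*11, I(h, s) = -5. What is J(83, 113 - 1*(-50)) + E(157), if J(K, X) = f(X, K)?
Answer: -4087/157 ≈ -26.032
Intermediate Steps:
f(M, d) = -22 (f(M, d) = 2*(-1*11) = 2*(-11) = -22)
E(y) = -4 - 5/y
J(K, X) = -22
J(83, 113 - 1*(-50)) + E(157) = -22 + (-4 - 5/157) = -22 - 633/157 = -4087/157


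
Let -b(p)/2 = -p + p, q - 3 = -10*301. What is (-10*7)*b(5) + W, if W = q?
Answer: -3007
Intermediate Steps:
q = -3007 (q = 3 - 10*301 = 3 - 3010 = -3007)
b(p) = 0 (b(p) = -2*(-p + p) = -2*0 = 0)
W = -3007
(-10*7)*b(5) + W = -10*7*0 - 3007 = -70*0 - 3007 = 0 - 3007 = -3007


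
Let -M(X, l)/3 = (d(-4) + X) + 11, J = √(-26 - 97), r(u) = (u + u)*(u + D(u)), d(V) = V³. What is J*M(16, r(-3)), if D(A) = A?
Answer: 111*I*√123 ≈ 1231.0*I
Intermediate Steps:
r(u) = 4*u² (r(u) = (u + u)*(u + u) = (2*u)*(2*u) = 4*u²)
J = I*√123 (J = √(-123) = I*√123 ≈ 11.091*I)
M(X, l) = 159 - 3*X (M(X, l) = -3*(((-4)³ + X) + 11) = -3*((-64 + X) + 11) = -3*(-53 + X) = 159 - 3*X)
J*M(16, r(-3)) = (I*√123)*(159 - 3*16) = (I*√123)*(159 - 48) = (I*√123)*111 = 111*I*√123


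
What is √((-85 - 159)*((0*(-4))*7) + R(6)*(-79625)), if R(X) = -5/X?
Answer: 175*√78/6 ≈ 257.59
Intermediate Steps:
√((-85 - 159)*((0*(-4))*7) + R(6)*(-79625)) = √((-85 - 159)*((0*(-4))*7) - 5/6*(-79625)) = √(-0*7 - 5*⅙*(-79625)) = √(-244*0 - ⅚*(-79625)) = √(0 + 398125/6) = √(398125/6) = 175*√78/6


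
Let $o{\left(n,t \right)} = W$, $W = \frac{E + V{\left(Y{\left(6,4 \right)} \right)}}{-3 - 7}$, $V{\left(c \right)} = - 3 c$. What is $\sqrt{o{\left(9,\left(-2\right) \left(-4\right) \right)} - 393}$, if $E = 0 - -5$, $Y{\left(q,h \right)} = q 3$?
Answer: $\frac{i \sqrt{38810}}{10} \approx 19.7 i$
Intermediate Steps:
$Y{\left(q,h \right)} = 3 q$
$E = 5$ ($E = 0 + 5 = 5$)
$W = \frac{49}{10}$ ($W = \frac{5 - 3 \cdot 3 \cdot 6}{-3 - 7} = \frac{5 - 54}{-10} = \left(5 - 54\right) \left(- \frac{1}{10}\right) = \left(-49\right) \left(- \frac{1}{10}\right) = \frac{49}{10} \approx 4.9$)
$o{\left(n,t \right)} = \frac{49}{10}$
$\sqrt{o{\left(9,\left(-2\right) \left(-4\right) \right)} - 393} = \sqrt{\frac{49}{10} - 393} = \sqrt{- \frac{3881}{10}} = \frac{i \sqrt{38810}}{10}$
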